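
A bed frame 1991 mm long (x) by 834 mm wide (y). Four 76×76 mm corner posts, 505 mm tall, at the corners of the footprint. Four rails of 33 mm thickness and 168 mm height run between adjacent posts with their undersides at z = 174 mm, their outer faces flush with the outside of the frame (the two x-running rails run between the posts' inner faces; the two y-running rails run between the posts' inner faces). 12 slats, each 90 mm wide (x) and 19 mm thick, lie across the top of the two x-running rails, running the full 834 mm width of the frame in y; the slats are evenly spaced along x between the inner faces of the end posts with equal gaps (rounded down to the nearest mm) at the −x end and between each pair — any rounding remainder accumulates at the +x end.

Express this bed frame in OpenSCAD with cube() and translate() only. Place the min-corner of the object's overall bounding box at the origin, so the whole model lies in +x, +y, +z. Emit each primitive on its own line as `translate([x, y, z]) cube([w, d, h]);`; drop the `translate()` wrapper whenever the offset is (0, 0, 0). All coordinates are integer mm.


cube([76, 76, 505]);
translate([0, 758, 0]) cube([76, 76, 505]);
translate([1915, 0, 0]) cube([76, 76, 505]);
translate([1915, 758, 0]) cube([76, 76, 505]);
translate([76, 0, 174]) cube([1839, 33, 168]);
translate([76, 801, 174]) cube([1839, 33, 168]);
translate([0, 76, 174]) cube([33, 682, 168]);
translate([1958, 76, 174]) cube([33, 682, 168]);
translate([134, 0, 342]) cube([90, 834, 19]);
translate([282, 0, 342]) cube([90, 834, 19]);
translate([430, 0, 342]) cube([90, 834, 19]);
translate([578, 0, 342]) cube([90, 834, 19]);
translate([726, 0, 342]) cube([90, 834, 19]);
translate([874, 0, 342]) cube([90, 834, 19]);
translate([1022, 0, 342]) cube([90, 834, 19]);
translate([1170, 0, 342]) cube([90, 834, 19]);
translate([1318, 0, 342]) cube([90, 834, 19]);
translate([1466, 0, 342]) cube([90, 834, 19]);
translate([1614, 0, 342]) cube([90, 834, 19]);
translate([1762, 0, 342]) cube([90, 834, 19]);


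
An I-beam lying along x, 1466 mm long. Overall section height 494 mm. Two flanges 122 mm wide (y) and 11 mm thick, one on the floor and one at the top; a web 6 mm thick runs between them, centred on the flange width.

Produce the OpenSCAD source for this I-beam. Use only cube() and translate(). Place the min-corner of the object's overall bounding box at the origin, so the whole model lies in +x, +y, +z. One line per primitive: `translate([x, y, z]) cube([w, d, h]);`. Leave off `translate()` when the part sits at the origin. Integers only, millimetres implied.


cube([1466, 122, 11]);
translate([0, 58, 11]) cube([1466, 6, 472]);
translate([0, 0, 483]) cube([1466, 122, 11]);


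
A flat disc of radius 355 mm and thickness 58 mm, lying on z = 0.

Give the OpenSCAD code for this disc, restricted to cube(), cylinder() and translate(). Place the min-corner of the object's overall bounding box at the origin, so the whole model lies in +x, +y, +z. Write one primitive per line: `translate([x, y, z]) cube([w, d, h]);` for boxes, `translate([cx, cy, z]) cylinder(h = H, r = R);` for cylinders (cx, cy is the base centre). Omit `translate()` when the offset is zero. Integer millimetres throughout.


translate([355, 355, 0]) cylinder(h = 58, r = 355);


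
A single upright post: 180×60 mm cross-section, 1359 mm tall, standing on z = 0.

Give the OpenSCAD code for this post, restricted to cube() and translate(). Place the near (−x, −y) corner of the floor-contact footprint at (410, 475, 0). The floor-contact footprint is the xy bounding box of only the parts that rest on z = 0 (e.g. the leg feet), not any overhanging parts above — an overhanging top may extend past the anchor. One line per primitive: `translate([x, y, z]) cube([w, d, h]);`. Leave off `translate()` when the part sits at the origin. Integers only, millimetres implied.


translate([410, 475, 0]) cube([180, 60, 1359]);


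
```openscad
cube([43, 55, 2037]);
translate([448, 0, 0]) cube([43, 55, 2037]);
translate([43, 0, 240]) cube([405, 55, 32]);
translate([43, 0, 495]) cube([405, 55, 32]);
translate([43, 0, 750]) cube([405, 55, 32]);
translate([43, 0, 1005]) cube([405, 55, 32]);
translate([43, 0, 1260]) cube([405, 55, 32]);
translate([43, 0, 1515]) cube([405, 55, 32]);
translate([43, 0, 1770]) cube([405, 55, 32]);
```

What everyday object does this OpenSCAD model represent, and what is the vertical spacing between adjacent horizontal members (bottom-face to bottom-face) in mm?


A ladder. The rung spacing is 255 mm.

Two tall 43×55 posts with 7 short bars between them — a ladder. Adjacent rungs sit at z = 240 and z = 495, so the spacing is 495 − 240 = 255 mm.


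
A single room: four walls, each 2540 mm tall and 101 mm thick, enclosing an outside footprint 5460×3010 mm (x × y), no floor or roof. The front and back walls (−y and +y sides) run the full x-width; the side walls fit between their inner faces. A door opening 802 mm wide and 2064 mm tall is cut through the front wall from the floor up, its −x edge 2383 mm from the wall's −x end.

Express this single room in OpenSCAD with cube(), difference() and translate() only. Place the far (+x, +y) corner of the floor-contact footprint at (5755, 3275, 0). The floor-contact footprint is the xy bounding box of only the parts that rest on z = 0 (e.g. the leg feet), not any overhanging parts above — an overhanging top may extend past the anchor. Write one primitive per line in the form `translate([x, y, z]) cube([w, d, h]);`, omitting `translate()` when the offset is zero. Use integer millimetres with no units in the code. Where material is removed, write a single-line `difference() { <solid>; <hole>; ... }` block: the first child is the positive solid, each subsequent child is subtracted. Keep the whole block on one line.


difference() { translate([295, 265, 0]) cube([5460, 101, 2540]); translate([2678, 265, 0]) cube([802, 101, 2064]); }
translate([295, 3174, 0]) cube([5460, 101, 2540]);
translate([295, 366, 0]) cube([101, 2808, 2540]);
translate([5654, 366, 0]) cube([101, 2808, 2540]);


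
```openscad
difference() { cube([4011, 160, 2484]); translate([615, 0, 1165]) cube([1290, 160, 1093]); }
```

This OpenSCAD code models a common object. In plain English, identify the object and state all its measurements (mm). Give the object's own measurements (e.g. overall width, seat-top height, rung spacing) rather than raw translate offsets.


A wall 4011 mm long (x), 160 mm thick (y), 2484 mm tall, with a rectangular window opening cut through it. The opening is 1290 mm wide and 1093 mm tall; its sill is at z = 1165 mm and its near (−x) edge is 615 mm from the wall's −x end. The opening passes through the full wall thickness.


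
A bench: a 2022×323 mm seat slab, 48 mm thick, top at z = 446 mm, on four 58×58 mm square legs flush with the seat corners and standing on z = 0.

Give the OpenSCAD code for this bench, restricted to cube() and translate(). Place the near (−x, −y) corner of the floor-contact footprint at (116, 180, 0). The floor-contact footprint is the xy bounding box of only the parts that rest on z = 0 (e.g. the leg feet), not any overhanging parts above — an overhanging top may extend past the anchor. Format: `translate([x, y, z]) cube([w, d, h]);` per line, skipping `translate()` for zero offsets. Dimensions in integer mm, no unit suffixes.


translate([116, 180, 398]) cube([2022, 323, 48]);
translate([116, 180, 0]) cube([58, 58, 398]);
translate([116, 445, 0]) cube([58, 58, 398]);
translate([2080, 180, 0]) cube([58, 58, 398]);
translate([2080, 445, 0]) cube([58, 58, 398]);


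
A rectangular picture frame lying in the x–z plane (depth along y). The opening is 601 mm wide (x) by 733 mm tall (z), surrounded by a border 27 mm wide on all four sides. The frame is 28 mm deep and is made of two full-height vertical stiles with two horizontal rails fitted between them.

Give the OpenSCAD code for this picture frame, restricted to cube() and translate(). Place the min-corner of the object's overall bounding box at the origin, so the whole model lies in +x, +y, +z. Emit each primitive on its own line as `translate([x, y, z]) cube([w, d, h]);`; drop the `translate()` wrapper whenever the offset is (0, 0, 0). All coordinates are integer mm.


cube([27, 28, 787]);
translate([628, 0, 0]) cube([27, 28, 787]);
translate([27, 0, 0]) cube([601, 28, 27]);
translate([27, 0, 760]) cube([601, 28, 27]);


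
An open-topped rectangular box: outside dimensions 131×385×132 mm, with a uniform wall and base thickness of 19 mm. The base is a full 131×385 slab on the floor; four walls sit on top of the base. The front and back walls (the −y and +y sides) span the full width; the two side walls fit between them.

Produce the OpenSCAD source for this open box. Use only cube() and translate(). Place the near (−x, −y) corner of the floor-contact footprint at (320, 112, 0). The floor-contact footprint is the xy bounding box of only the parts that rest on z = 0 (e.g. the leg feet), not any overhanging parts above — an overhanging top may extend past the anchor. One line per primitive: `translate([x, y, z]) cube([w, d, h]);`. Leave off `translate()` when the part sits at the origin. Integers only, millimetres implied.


translate([320, 112, 0]) cube([131, 385, 19]);
translate([320, 112, 19]) cube([131, 19, 113]);
translate([320, 478, 19]) cube([131, 19, 113]);
translate([320, 131, 19]) cube([19, 347, 113]);
translate([432, 131, 19]) cube([19, 347, 113]);


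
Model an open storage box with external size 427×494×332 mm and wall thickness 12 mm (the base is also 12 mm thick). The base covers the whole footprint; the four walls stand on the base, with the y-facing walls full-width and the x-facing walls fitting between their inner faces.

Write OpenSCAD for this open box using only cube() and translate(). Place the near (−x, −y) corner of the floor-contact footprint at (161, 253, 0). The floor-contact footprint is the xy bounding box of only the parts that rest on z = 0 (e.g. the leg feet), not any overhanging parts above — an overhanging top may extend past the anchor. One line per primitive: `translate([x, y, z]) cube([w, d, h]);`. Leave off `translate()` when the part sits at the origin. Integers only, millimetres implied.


translate([161, 253, 0]) cube([427, 494, 12]);
translate([161, 253, 12]) cube([427, 12, 320]);
translate([161, 735, 12]) cube([427, 12, 320]);
translate([161, 265, 12]) cube([12, 470, 320]);
translate([576, 265, 12]) cube([12, 470, 320]);


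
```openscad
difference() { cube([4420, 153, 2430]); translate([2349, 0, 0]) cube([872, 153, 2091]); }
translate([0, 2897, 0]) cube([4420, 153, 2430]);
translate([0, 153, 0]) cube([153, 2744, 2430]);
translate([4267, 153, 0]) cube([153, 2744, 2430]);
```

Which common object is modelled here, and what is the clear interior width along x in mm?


A single room. The interior width is 4114 mm.

Four walls enclosing a rectangle with a door in the front wall — a room. Outside width 4420 minus two 153 mm walls gives 4114 mm.


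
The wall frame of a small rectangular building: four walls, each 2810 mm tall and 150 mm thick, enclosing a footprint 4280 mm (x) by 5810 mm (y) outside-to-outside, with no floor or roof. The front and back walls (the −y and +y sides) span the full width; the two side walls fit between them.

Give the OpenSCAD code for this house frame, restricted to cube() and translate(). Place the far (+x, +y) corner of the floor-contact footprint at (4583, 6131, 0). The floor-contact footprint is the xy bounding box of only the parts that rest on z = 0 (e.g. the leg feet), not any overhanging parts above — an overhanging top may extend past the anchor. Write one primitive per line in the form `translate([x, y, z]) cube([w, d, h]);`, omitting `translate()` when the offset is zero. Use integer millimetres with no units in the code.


translate([303, 321, 0]) cube([4280, 150, 2810]);
translate([303, 5981, 0]) cube([4280, 150, 2810]);
translate([303, 471, 0]) cube([150, 5510, 2810]);
translate([4433, 471, 0]) cube([150, 5510, 2810]);


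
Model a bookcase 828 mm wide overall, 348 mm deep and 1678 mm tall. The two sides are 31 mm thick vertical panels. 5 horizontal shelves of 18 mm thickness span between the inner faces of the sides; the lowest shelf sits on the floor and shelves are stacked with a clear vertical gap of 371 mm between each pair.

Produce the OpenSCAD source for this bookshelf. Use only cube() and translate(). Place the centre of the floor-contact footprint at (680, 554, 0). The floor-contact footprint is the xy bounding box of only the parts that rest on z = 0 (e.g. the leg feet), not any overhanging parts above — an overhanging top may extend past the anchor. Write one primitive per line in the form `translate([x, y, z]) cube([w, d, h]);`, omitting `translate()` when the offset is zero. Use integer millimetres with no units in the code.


translate([266, 380, 0]) cube([31, 348, 1678]);
translate([1063, 380, 0]) cube([31, 348, 1678]);
translate([297, 380, 0]) cube([766, 348, 18]);
translate([297, 380, 389]) cube([766, 348, 18]);
translate([297, 380, 778]) cube([766, 348, 18]);
translate([297, 380, 1167]) cube([766, 348, 18]);
translate([297, 380, 1556]) cube([766, 348, 18]);


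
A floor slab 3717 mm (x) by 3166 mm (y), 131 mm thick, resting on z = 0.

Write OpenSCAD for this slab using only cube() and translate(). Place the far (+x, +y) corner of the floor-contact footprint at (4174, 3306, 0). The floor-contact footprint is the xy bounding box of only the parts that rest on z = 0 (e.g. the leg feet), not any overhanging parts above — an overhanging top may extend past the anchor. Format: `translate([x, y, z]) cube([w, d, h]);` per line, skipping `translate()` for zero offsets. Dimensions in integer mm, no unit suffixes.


translate([457, 140, 0]) cube([3717, 3166, 131]);


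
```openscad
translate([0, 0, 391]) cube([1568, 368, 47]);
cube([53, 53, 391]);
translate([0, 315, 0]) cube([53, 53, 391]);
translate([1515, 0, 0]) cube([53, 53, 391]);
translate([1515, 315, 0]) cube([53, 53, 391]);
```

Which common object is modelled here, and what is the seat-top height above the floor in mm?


A bench. The seat-top height is 438 mm.

A long slab on four corner posts — a bench. The slab sits at z = 391 with thickness 47, so the top is 391 + 47 = 438 mm.


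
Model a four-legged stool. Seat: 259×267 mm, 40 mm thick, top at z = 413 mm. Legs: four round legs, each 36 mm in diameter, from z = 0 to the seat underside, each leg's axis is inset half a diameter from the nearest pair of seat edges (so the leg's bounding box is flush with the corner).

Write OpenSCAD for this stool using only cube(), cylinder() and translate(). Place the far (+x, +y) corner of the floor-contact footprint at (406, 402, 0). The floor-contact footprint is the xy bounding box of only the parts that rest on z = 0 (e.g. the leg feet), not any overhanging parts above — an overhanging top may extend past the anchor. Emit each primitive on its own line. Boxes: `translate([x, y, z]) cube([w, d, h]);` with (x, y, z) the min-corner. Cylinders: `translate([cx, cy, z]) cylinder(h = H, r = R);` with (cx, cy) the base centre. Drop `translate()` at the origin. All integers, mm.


translate([147, 135, 373]) cube([259, 267, 40]);
translate([165, 153, 0]) cylinder(h = 373, r = 18);
translate([388, 153, 0]) cylinder(h = 373, r = 18);
translate([165, 384, 0]) cylinder(h = 373, r = 18);
translate([388, 384, 0]) cylinder(h = 373, r = 18);


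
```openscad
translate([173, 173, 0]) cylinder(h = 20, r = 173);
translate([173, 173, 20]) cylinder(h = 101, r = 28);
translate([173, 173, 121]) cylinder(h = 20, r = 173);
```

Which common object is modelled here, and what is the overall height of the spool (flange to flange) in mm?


A spool. The overall height is 141 mm.

Three coaxial cylinders, large–small–large — a spool. Two 20 mm flanges and a 101 mm core give 20 + 101 + 20 = 141 mm.


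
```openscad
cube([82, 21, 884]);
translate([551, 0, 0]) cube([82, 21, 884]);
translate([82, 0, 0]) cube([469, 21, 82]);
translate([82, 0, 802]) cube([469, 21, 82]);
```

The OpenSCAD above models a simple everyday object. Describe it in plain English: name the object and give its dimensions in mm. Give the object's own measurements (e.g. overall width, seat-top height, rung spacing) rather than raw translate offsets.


A rectangular picture frame lying in the x–z plane (depth along y). The opening is 469 mm wide (x) by 720 mm tall (z), surrounded by a border 82 mm wide on all four sides. The frame is 21 mm deep and is made of two full-height vertical stiles with two horizontal rails fitted between them.


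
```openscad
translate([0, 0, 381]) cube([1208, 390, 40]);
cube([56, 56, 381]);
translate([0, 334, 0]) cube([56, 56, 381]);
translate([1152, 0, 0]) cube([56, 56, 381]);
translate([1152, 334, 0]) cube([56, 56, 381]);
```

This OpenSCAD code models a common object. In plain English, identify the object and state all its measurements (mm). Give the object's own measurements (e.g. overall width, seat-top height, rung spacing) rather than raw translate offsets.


A bench: a 1208×390 mm seat slab, 40 mm thick, top at z = 421 mm, on four 56×56 mm square legs flush with the seat corners and standing on z = 0.


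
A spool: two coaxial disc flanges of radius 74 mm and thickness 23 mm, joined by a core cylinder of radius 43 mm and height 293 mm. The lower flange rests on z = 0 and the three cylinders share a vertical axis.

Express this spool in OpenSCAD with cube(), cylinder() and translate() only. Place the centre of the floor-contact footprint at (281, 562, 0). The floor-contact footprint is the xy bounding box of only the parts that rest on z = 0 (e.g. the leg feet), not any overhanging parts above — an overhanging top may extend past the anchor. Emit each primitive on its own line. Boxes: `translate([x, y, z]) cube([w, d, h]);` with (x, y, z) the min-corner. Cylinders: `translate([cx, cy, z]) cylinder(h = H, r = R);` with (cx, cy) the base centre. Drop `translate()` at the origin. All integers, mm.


translate([281, 562, 0]) cylinder(h = 23, r = 74);
translate([281, 562, 23]) cylinder(h = 293, r = 43);
translate([281, 562, 316]) cylinder(h = 23, r = 74);


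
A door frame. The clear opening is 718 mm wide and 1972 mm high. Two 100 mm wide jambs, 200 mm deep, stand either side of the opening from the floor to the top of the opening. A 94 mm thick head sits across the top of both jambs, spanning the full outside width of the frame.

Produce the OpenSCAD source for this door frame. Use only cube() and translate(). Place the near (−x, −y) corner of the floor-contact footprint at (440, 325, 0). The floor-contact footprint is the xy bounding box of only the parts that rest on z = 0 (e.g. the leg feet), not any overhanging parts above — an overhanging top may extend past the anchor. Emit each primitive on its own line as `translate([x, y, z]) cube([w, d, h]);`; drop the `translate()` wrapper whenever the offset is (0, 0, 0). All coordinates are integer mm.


translate([440, 325, 0]) cube([100, 200, 1972]);
translate([1258, 325, 0]) cube([100, 200, 1972]);
translate([440, 325, 1972]) cube([918, 200, 94]);


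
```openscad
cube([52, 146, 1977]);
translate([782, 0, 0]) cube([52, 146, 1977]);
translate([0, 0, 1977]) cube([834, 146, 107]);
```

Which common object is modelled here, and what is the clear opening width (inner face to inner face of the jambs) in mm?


A door frame. The clear opening width is 730 mm.

Two 1977 mm tall posts with a header on top — a door frame. The left jamb is 52 mm wide at x = 0; the right jamb starts at x = 782. The clear opening is 782 − 52 = 730 mm.


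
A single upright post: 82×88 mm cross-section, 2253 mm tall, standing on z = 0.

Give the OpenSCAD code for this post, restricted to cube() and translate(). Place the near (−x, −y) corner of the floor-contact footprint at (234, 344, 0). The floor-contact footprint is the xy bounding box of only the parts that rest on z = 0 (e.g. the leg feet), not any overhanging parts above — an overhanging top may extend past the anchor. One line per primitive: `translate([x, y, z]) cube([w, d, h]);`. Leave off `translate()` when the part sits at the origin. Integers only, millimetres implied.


translate([234, 344, 0]) cube([82, 88, 2253]);


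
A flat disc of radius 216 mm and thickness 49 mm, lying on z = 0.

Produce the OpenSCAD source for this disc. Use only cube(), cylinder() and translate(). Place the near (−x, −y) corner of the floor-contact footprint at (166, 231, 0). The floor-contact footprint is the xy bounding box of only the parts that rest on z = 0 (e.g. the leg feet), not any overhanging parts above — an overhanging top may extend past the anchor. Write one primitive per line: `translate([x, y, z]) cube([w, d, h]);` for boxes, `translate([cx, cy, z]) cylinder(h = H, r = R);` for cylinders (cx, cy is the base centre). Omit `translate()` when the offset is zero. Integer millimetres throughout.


translate([382, 447, 0]) cylinder(h = 49, r = 216);


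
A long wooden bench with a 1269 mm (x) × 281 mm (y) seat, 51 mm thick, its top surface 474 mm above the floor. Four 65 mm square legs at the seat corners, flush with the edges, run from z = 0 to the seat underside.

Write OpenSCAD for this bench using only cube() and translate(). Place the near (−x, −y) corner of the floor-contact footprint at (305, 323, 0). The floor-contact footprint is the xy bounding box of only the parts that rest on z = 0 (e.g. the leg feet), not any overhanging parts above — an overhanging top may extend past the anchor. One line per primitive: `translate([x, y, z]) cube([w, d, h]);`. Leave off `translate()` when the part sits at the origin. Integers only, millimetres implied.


translate([305, 323, 423]) cube([1269, 281, 51]);
translate([305, 323, 0]) cube([65, 65, 423]);
translate([305, 539, 0]) cube([65, 65, 423]);
translate([1509, 323, 0]) cube([65, 65, 423]);
translate([1509, 539, 0]) cube([65, 65, 423]);


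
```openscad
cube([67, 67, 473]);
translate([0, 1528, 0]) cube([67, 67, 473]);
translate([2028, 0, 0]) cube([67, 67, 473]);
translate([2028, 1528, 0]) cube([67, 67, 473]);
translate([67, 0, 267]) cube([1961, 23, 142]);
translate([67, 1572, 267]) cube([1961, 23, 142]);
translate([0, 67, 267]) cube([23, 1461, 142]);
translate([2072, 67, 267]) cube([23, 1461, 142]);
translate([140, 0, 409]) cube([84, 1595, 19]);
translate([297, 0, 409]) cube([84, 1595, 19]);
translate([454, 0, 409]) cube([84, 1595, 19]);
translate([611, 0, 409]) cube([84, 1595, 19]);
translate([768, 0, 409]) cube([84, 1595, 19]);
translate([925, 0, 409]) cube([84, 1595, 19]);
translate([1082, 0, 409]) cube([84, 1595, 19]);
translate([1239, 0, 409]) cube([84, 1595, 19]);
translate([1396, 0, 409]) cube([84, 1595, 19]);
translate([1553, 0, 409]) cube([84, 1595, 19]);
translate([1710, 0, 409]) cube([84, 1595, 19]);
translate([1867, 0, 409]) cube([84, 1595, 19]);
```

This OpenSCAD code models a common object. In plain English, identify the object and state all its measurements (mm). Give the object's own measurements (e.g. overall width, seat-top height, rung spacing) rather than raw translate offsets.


A bed frame 2095 mm long (x) by 1595 mm wide (y). Four 67×67 mm corner posts, 473 mm tall, at the corners of the footprint. Four rails of 23 mm thickness and 142 mm height run between adjacent posts with their undersides at z = 267 mm, their outer faces flush with the outside of the frame (the two x-running rails run between the posts' inner faces; the two y-running rails run between the posts' inner faces). 12 slats, each 84 mm wide (x) and 19 mm thick, lie across the top of the two x-running rails, running the full 1595 mm width of the frame in y; along x they sit between the end posts with a 73 mm gap after the −x posts and between neighbouring slats, leaving 77 mm before the +x posts.


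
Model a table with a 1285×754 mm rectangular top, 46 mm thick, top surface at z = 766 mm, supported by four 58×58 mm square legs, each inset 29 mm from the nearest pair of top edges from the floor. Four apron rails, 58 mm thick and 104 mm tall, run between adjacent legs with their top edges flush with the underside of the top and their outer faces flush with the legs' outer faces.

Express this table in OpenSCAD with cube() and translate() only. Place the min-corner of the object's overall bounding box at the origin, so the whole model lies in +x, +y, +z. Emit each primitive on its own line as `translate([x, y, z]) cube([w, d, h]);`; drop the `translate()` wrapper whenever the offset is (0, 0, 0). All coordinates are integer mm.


translate([0, 0, 720]) cube([1285, 754, 46]);
translate([29, 29, 0]) cube([58, 58, 720]);
translate([1198, 29, 0]) cube([58, 58, 720]);
translate([29, 667, 0]) cube([58, 58, 720]);
translate([1198, 667, 0]) cube([58, 58, 720]);
translate([87, 29, 616]) cube([1111, 58, 104]);
translate([87, 667, 616]) cube([1111, 58, 104]);
translate([29, 87, 616]) cube([58, 580, 104]);
translate([1198, 87, 616]) cube([58, 580, 104]);


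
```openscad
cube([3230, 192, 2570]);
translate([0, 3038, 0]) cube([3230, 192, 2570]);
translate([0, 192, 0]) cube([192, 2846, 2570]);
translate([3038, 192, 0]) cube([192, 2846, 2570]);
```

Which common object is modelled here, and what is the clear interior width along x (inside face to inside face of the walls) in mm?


A house (or room) frame. The interior width is 2846 mm.

Four 2570 mm walls enclosing a rectangle with no floor or roof — a room or house frame. Outside width is 3230 mm and wall thickness is 192 mm, so the interior width is 3230 − 2 × 192 = 2846 mm.


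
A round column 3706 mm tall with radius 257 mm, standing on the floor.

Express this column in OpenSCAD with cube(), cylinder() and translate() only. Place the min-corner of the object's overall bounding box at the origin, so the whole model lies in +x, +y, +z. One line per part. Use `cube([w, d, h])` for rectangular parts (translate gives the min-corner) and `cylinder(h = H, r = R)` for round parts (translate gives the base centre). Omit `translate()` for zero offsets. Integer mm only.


translate([257, 257, 0]) cylinder(h = 3706, r = 257);


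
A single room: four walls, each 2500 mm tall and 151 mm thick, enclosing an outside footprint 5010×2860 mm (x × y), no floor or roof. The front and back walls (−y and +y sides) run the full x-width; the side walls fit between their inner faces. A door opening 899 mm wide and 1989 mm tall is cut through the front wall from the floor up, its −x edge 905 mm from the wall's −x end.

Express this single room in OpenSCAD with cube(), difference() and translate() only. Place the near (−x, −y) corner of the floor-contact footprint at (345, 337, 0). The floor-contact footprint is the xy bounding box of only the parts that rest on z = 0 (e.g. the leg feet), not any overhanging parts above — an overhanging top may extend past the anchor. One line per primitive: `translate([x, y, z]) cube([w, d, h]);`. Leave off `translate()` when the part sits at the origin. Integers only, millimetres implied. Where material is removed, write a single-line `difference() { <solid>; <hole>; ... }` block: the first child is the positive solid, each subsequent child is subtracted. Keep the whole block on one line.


difference() { translate([345, 337, 0]) cube([5010, 151, 2500]); translate([1250, 337, 0]) cube([899, 151, 1989]); }
translate([345, 3046, 0]) cube([5010, 151, 2500]);
translate([345, 488, 0]) cube([151, 2558, 2500]);
translate([5204, 488, 0]) cube([151, 2558, 2500]);


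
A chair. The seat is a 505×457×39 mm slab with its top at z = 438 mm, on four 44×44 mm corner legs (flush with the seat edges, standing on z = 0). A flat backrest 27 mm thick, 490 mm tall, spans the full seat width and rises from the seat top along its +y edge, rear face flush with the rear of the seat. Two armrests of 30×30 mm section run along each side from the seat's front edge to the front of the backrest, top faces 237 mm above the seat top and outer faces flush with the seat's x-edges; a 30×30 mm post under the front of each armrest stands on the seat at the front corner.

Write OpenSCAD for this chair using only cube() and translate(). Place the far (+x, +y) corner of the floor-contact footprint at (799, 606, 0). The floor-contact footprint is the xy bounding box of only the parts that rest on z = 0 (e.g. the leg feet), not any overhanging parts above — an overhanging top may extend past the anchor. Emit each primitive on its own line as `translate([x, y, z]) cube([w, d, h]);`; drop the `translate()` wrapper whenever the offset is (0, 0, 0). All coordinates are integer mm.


translate([294, 149, 399]) cube([505, 457, 39]);
translate([294, 149, 0]) cube([44, 44, 399]);
translate([755, 149, 0]) cube([44, 44, 399]);
translate([294, 562, 0]) cube([44, 44, 399]);
translate([755, 562, 0]) cube([44, 44, 399]);
translate([294, 579, 438]) cube([505, 27, 490]);
translate([294, 149, 645]) cube([30, 430, 30]);
translate([769, 149, 645]) cube([30, 430, 30]);
translate([294, 149, 438]) cube([30, 30, 207]);
translate([769, 149, 438]) cube([30, 30, 207]);


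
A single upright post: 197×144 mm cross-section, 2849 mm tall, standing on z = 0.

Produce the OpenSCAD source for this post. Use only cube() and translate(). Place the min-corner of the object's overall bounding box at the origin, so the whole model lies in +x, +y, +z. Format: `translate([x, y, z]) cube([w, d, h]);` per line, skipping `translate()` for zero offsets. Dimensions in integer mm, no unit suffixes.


cube([197, 144, 2849]);


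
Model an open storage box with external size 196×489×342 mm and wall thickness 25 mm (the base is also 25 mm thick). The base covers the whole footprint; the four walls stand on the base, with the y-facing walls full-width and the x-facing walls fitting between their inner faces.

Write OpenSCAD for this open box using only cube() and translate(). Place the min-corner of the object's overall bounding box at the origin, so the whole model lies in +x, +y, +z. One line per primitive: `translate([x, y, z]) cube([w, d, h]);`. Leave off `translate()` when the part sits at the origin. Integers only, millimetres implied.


cube([196, 489, 25]);
translate([0, 0, 25]) cube([196, 25, 317]);
translate([0, 464, 25]) cube([196, 25, 317]);
translate([0, 25, 25]) cube([25, 439, 317]);
translate([171, 25, 25]) cube([25, 439, 317]);


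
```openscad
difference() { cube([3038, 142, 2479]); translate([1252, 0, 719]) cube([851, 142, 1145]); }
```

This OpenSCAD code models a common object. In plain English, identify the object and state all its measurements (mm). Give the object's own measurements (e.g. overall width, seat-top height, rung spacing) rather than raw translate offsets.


A wall 3038 mm long (x), 142 mm thick (y), 2479 mm tall, with a rectangular window opening cut through it. The opening is 851 mm wide and 1145 mm tall; its sill is at z = 719 mm and its near (−x) edge is 1252 mm from the wall's −x end. The opening passes through the full wall thickness.


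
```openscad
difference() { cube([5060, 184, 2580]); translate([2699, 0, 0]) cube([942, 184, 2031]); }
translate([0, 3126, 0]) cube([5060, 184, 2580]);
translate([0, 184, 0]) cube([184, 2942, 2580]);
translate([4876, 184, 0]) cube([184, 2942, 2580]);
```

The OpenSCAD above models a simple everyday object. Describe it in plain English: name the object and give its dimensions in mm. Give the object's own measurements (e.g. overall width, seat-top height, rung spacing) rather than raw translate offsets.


A single room: four walls, each 2580 mm tall and 184 mm thick, enclosing an outside footprint 5060×3310 mm (x × y), no floor or roof. The front and back walls (−y and +y sides) run the full x-width; the side walls fit between their inner faces. A door opening 942 mm wide and 2031 mm tall is cut through the front wall from the floor up, its −x edge 2699 mm from the wall's −x end.


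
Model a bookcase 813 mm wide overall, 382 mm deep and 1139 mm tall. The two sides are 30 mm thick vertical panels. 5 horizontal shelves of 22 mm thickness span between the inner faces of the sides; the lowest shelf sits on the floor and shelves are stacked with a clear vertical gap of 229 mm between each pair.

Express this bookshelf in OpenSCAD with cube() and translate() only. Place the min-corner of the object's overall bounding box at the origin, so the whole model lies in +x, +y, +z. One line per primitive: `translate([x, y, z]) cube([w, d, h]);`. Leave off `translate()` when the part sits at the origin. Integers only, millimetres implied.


cube([30, 382, 1139]);
translate([783, 0, 0]) cube([30, 382, 1139]);
translate([30, 0, 0]) cube([753, 382, 22]);
translate([30, 0, 251]) cube([753, 382, 22]);
translate([30, 0, 502]) cube([753, 382, 22]);
translate([30, 0, 753]) cube([753, 382, 22]);
translate([30, 0, 1004]) cube([753, 382, 22]);


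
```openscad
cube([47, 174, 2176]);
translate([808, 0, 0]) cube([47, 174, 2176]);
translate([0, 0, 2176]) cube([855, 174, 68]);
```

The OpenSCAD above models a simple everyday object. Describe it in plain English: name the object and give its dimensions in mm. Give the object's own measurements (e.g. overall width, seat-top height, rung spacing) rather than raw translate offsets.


A door frame. The clear opening is 761 mm wide and 2176 mm high. Two 47 mm wide jambs, 174 mm deep, stand either side of the opening from the floor to the top of the opening. A 68 mm thick head sits across the top of both jambs, spanning the full outside width of the frame.


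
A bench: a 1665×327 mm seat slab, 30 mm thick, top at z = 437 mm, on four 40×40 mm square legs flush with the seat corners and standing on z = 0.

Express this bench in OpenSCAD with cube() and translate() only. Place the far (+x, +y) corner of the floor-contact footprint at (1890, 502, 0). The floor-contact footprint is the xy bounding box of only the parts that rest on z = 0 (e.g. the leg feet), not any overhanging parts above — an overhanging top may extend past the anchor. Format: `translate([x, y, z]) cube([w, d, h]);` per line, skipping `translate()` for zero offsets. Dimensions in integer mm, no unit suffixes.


// leg_h = 437 − 30 = 407
translate([225, 175, 407]) cube([1665, 327, 30]);
translate([225, 175, 0]) cube([40, 40, 407]);
translate([225, 462, 0]) cube([40, 40, 407]);
translate([1850, 175, 0]) cube([40, 40, 407]);
translate([1850, 462, 0]) cube([40, 40, 407]);


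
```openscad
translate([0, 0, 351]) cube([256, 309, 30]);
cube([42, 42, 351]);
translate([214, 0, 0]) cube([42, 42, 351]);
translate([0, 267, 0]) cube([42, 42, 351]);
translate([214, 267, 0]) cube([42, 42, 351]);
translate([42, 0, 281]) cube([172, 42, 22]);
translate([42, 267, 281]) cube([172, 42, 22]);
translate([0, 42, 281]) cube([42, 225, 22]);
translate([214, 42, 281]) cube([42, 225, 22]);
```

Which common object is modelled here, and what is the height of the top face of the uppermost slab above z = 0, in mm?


A stool. The seat height is 381 mm.

A 256×309×30 slab at z = 351 on four corner posts — a stool. The seat top is 351 + 30 = 381 mm.


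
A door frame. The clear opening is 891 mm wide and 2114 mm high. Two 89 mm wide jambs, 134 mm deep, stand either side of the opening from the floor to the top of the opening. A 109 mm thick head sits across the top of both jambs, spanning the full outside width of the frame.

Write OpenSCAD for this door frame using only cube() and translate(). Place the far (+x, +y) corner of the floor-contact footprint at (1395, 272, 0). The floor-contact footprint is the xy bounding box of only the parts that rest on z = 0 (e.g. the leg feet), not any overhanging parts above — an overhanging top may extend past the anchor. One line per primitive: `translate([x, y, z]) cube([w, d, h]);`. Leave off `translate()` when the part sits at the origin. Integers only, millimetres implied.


translate([326, 138, 0]) cube([89, 134, 2114]);
translate([1306, 138, 0]) cube([89, 134, 2114]);
translate([326, 138, 2114]) cube([1069, 134, 109]);


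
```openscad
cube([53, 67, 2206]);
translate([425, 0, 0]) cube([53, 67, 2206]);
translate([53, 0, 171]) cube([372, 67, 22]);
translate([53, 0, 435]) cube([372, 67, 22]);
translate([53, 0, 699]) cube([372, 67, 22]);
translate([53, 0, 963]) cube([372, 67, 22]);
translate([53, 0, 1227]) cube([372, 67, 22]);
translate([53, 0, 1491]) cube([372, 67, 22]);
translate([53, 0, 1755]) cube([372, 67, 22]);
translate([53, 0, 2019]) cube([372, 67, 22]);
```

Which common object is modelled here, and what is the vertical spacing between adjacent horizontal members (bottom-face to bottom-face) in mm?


A ladder. The rung spacing is 264 mm.

Two tall 53×67 posts with 8 short bars between them — a ladder. Adjacent rungs sit at z = 171 and z = 435, so the spacing is 435 − 171 = 264 mm.


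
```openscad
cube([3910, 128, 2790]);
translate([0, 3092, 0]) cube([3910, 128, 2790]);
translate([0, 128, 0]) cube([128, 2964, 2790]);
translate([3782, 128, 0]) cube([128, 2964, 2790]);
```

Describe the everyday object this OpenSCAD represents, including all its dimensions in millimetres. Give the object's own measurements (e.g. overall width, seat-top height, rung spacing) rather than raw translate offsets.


The wall frame of a small rectangular building: four walls, each 2790 mm tall and 128 mm thick, enclosing a footprint 3910 mm (x) by 3220 mm (y) outside-to-outside, with no floor or roof. The front and back walls (the −y and +y sides) span the full width; the two side walls fit between them.


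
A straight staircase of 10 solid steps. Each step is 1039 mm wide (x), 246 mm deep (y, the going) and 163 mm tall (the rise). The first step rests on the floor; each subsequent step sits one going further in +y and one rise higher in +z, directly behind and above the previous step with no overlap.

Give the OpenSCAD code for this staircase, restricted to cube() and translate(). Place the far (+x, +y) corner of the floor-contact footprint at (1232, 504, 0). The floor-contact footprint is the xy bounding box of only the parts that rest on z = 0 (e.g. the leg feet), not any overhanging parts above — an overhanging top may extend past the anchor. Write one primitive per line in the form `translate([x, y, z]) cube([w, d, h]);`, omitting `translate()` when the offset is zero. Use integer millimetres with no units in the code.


translate([193, 258, 0]) cube([1039, 246, 163]);
translate([193, 504, 163]) cube([1039, 246, 163]);
translate([193, 750, 326]) cube([1039, 246, 163]);
translate([193, 996, 489]) cube([1039, 246, 163]);
translate([193, 1242, 652]) cube([1039, 246, 163]);
translate([193, 1488, 815]) cube([1039, 246, 163]);
translate([193, 1734, 978]) cube([1039, 246, 163]);
translate([193, 1980, 1141]) cube([1039, 246, 163]);
translate([193, 2226, 1304]) cube([1039, 246, 163]);
translate([193, 2472, 1467]) cube([1039, 246, 163]);


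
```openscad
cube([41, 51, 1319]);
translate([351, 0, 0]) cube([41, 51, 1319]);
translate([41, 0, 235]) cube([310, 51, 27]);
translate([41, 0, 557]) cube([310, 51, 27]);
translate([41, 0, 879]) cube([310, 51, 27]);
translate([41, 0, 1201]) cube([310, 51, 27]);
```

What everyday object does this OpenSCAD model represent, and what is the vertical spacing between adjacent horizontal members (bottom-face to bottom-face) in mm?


A ladder. The rung spacing is 322 mm.

Two tall 41×51 posts with 4 short bars between them — a ladder. Adjacent rungs sit at z = 235 and z = 557, so the spacing is 557 − 235 = 322 mm.


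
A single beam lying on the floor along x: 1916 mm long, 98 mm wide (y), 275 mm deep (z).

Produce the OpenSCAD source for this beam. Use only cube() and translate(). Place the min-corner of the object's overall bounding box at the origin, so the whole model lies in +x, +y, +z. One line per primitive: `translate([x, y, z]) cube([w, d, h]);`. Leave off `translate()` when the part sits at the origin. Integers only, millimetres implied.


cube([1916, 98, 275]);


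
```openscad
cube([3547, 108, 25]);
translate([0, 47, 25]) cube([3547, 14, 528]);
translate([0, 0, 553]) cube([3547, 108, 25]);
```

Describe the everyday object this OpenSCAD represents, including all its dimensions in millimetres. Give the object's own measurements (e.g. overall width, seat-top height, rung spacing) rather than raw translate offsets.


An I-beam lying along x, 3547 mm long. Overall section height 578 mm. Two flanges 108 mm wide (y) and 25 mm thick, one on the floor and one at the top; a web 14 mm thick runs between them, centred on the flange width.
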